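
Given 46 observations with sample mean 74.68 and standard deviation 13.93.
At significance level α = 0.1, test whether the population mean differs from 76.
One-sample t-test:
H₀: μ = 76
H₁: μ ≠ 76
df = n - 1 = 45
t = (x̄ - μ₀) / (s/√n) = (74.68 - 76) / (13.93/√46) = -0.643
p-value = 0.5237

Since p-value > α = 0.1, we fail to reject H₀.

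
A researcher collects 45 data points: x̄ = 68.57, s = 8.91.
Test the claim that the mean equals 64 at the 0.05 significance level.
One-sample t-test:
H₀: μ = 64
H₁: μ ≠ 64
df = n - 1 = 44
t = (x̄ - μ₀) / (s/√n) = (68.57 - 64) / (8.91/√45) = 3.441
p-value = 0.0013

Since p-value < α = 0.05, we reject H₀.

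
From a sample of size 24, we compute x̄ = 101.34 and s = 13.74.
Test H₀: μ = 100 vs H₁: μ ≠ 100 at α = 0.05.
One-sample t-test:
H₀: μ = 100
H₁: μ ≠ 100
df = n - 1 = 23
t = (x̄ - μ₀) / (s/√n) = (101.34 - 100) / (13.74/√24) = 0.478
p-value = 0.6373

Since p-value > α = 0.05, we fail to reject H₀.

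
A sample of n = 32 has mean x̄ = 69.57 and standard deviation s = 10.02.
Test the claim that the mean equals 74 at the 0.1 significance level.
One-sample t-test:
H₀: μ = 74
H₁: μ ≠ 74
df = n - 1 = 31
t = (x̄ - μ₀) / (s/√n) = (69.57 - 74) / (10.02/√32) = -2.501
p-value = 0.0179

Since p-value < α = 0.1, we reject H₀.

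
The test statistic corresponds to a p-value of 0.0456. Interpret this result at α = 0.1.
Since p = 0.0456 < α = 0.1, reject H₀.
There is sufficient evidence to reject the null hypothesis; the result is statistically significant at the 0.1 level.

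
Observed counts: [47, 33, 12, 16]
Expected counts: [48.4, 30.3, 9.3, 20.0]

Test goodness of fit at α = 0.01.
Chi-square goodness of fit test:
H₀: observed counts match expected distribution
H₁: observed counts differ from expected distribution
df = k - 1 = 3
χ² = Σ(O - E)²/E
   = (47 - 48.4)²/48.4 + (33 - 30.3)²/30.3 + (12 - 9.3)²/9.3 + (16 - 20.0)²/20.0
   = 0.040 + 0.241 + 0.784 + 0.800
   = 1.86
p-value = 0.6009

Since p-value > α = 0.01, we fail to reject H₀.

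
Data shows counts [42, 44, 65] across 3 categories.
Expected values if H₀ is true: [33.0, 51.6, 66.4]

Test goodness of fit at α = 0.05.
Chi-square goodness of fit test:
H₀: observed counts match expected distribution
H₁: observed counts differ from expected distribution
df = k - 1 = 2
χ² = Σ(O - E)²/E
   = (42 - 33.0)²/33.0 + (44 - 51.6)²/51.6 + (65 - 66.4)²/66.4
   = 2.455 + 1.119 + 0.030
   = 3.60
p-value = 0.1650

Since p-value > α = 0.05, we fail to reject H₀.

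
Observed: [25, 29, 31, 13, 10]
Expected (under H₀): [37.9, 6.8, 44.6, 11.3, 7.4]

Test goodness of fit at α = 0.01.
Chi-square goodness of fit test:
H₀: observed counts match expected distribution
H₁: observed counts differ from expected distribution
df = k - 1 = 4
χ² = Σ(O - E)²/E
   = (25 - 37.9)²/37.9 + (29 - 6.8)²/6.8 + (31 - 44.6)²/44.6 + (13 - 11.3)²/11.3 + (10 - 7.4)²/7.4
   = 4.391 + 72.476 + 4.147 + 0.256 + 0.914
   = 82.18
p-value < 0.0001

Since p-value < α = 0.01, we reject H₀.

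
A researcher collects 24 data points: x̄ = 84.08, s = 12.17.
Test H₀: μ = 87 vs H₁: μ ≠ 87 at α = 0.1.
One-sample t-test:
H₀: μ = 87
H₁: μ ≠ 87
df = n - 1 = 23
t = (x̄ - μ₀) / (s/√n) = (84.08 - 87) / (12.17/√24) = -1.175
p-value = 0.2518

Since p-value > α = 0.1, we fail to reject H₀.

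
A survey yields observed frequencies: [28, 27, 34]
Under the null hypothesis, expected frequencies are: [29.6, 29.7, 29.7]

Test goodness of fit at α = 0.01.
Chi-square goodness of fit test:
H₀: observed counts match expected distribution
H₁: observed counts differ from expected distribution
df = k - 1 = 2
χ² = Σ(O - E)²/E
   = (28 - 29.6)²/29.6 + (27 - 29.7)²/29.7 + (34 - 29.7)²/29.7
   = 0.086 + 0.245 + 0.623
   = 0.95
p-value = 0.6205

Since p-value > α = 0.01, we fail to reject H₀.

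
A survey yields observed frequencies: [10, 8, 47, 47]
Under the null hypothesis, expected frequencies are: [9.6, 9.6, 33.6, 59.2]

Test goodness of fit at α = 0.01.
Chi-square goodness of fit test:
H₀: observed counts match expected distribution
H₁: observed counts differ from expected distribution
df = k - 1 = 3
χ² = Σ(O - E)²/E
   = (10 - 9.6)²/9.6 + (8 - 9.6)²/9.6 + (47 - 33.6)²/33.6 + (47 - 59.2)²/59.2
   = 0.017 + 0.267 + 5.344 + 2.514
   = 8.14
p-value = 0.0432

Since p-value > α = 0.01, we fail to reject H₀.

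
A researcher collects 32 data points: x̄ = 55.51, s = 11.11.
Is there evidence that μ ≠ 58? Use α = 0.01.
One-sample t-test:
H₀: μ = 58
H₁: μ ≠ 58
df = n - 1 = 31
t = (x̄ - μ₀) / (s/√n) = (55.51 - 58) / (11.11/√32) = -1.268
p-value = 0.2143

Since p-value > α = 0.01, we fail to reject H₀.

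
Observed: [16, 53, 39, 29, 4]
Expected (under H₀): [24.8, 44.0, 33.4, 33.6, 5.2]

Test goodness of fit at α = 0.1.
Chi-square goodness of fit test:
H₀: observed counts match expected distribution
H₁: observed counts differ from expected distribution
df = k - 1 = 4
χ² = Σ(O - E)²/E
   = (16 - 24.8)²/24.8 + (53 - 44.0)²/44.0 + (39 - 33.4)²/33.4 + (29 - 33.6)²/33.6 + (4 - 5.2)²/5.2
   = 3.123 + 1.841 + 0.939 + 0.630 + 0.277
   = 6.81
p-value = 0.1463

Since p-value > α = 0.1, we fail to reject H₀.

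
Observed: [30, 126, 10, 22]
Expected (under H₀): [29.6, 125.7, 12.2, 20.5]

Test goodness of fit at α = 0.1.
Chi-square goodness of fit test:
H₀: observed counts match expected distribution
H₁: observed counts differ from expected distribution
df = k - 1 = 3
χ² = Σ(O - E)²/E
   = (30 - 29.6)²/29.6 + (126 - 125.7)²/125.7 + (10 - 12.2)²/12.2 + (22 - 20.5)²/20.5
   = 0.005 + 0.001 + 0.397 + 0.110
   = 0.51
p-value = 0.9161

Since p-value > α = 0.1, we fail to reject H₀.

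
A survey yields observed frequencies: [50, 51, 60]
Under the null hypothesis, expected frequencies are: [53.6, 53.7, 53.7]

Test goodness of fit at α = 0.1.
Chi-square goodness of fit test:
H₀: observed counts match expected distribution
H₁: observed counts differ from expected distribution
df = k - 1 = 2
χ² = Σ(O - E)²/E
   = (50 - 53.6)²/53.6 + (51 - 53.7)²/53.7 + (60 - 53.7)²/53.7
   = 0.242 + 0.136 + 0.739
   = 1.12
p-value = 0.5722

Since p-value > α = 0.1, we fail to reject H₀.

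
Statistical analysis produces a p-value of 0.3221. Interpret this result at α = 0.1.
Since p = 0.3221 > α = 0.1, fail to reject H₀.
There is insufficient evidence to reject the null hypothesis; the result is not statistically significant at the 0.1 level.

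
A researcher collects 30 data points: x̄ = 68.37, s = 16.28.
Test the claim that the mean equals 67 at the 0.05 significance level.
One-sample t-test:
H₀: μ = 67
H₁: μ ≠ 67
df = n - 1 = 29
t = (x̄ - μ₀) / (s/√n) = (68.37 - 67) / (16.28/√30) = 0.461
p-value = 0.6483

Since p-value > α = 0.05, we fail to reject H₀.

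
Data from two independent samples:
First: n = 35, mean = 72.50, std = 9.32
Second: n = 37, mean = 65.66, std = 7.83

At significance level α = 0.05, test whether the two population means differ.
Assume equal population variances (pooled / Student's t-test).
Student's two-sample t-test (equal variances):
H₀: μ₁ = μ₂
H₁: μ₁ ≠ μ₂
df = n₁ + n₂ - 2 = 70
Pooled variance s_p² = [(n₁-1)s₁² + (n₂-1)s₂²] / (n₁ + n₂ - 2) = [(34)(9.32²) + (36)(7.83²)] / 70 = 73.7206
SE = √(s_p²(1/n₁ + 1/n₂)) = √(73.7206 × (1/35 + 1/37)) = 2.0245
t = (x̄₁ - x̄₂) / SE = (72.50 - 65.66) / 2.0245 = 6.84 / 2.0245 = 3.379
p-value = 0.0012

Since p-value < α = 0.05, we reject H₀.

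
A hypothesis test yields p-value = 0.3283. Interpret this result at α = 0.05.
Since p = 0.3283 > α = 0.05, fail to reject H₀.
There is insufficient evidence to reject the null hypothesis; the result is not statistically significant at the 0.05 level.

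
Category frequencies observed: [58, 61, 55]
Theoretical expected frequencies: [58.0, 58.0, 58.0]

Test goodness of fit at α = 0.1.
Chi-square goodness of fit test:
H₀: observed counts match expected distribution
H₁: observed counts differ from expected distribution
df = k - 1 = 2
χ² = Σ(O - E)²/E
   = (58 - 58.0)²/58.0 + (61 - 58.0)²/58.0 + (55 - 58.0)²/58.0
   = 0.000 + 0.155 + 0.155
   = 0.31
p-value = 0.8563

Since p-value > α = 0.1, we fail to reject H₀.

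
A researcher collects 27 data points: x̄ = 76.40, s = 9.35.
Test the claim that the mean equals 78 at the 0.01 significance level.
One-sample t-test:
H₀: μ = 78
H₁: μ ≠ 78
df = n - 1 = 26
t = (x̄ - μ₀) / (s/√n) = (76.40 - 78) / (9.35/√27) = -0.889
p-value = 0.3821

Since p-value > α = 0.01, we fail to reject H₀.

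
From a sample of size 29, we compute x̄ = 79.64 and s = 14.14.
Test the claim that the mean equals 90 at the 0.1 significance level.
One-sample t-test:
H₀: μ = 90
H₁: μ ≠ 90
df = n - 1 = 28
t = (x̄ - μ₀) / (s/√n) = (79.64 - 90) / (14.14/√29) = -3.946
p-value = 0.0005

Since p-value < α = 0.1, we reject H₀.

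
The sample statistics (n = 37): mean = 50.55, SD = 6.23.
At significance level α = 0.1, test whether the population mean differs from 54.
One-sample t-test:
H₀: μ = 54
H₁: μ ≠ 54
df = n - 1 = 36
t = (x̄ - μ₀) / (s/√n) = (50.55 - 54) / (6.23/√37) = -3.368
p-value = 0.0018

Since p-value < α = 0.1, we reject H₀.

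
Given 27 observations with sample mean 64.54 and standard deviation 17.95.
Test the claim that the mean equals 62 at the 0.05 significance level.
One-sample t-test:
H₀: μ = 62
H₁: μ ≠ 62
df = n - 1 = 26
t = (x̄ - μ₀) / (s/√n) = (64.54 - 62) / (17.95/√27) = 0.735
p-value = 0.4688

Since p-value > α = 0.05, we fail to reject H₀.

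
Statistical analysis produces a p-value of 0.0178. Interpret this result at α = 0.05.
Since p = 0.0178 < α = 0.05, reject H₀.
There is sufficient evidence to reject the null hypothesis; the result is statistically significant at the 0.05 level.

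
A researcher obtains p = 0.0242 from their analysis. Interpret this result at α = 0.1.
Since p = 0.0242 < α = 0.1, reject H₀.
There is sufficient evidence to reject the null hypothesis; the result is statistically significant at the 0.1 level.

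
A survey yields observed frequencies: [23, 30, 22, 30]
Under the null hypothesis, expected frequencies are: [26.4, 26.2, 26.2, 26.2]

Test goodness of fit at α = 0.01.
Chi-square goodness of fit test:
H₀: observed counts match expected distribution
H₁: observed counts differ from expected distribution
df = k - 1 = 3
χ² = Σ(O - E)²/E
   = (23 - 26.4)²/26.4 + (30 - 26.2)²/26.2 + (22 - 26.2)²/26.2 + (30 - 26.2)²/26.2
   = 0.438 + 0.551 + 0.673 + 0.551
   = 2.21
p-value = 0.5293

Since p-value > α = 0.01, we fail to reject H₀.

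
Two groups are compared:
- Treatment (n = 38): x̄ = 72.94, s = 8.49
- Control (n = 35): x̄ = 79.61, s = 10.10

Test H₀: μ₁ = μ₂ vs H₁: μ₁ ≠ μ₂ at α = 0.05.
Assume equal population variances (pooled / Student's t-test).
Student's two-sample t-test (equal variances):
H₀: μ₁ = μ₂
H₁: μ₁ ≠ μ₂
df = n₁ + n₂ - 2 = 71
Pooled variance s_p² = [(n₁-1)s₁² + (n₂-1)s₂²] / (n₁ + n₂ - 2) = [(37)(8.49²) + (34)(10.10²)] / 71 = 86.4127
SE = √(s_p²(1/n₁ + 1/n₂)) = √(86.4127 × (1/38 + 1/35)) = 2.1778
t = (x̄₁ - x̄₂) / SE = (72.94 - 79.61) / 2.1778 = -6.67 / 2.1778 = -3.063
p-value = 0.0031

Since p-value < α = 0.05, we reject H₀.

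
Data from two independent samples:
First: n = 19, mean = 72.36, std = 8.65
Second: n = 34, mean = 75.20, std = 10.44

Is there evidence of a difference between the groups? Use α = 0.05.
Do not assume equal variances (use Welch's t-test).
Welch's two-sample t-test:
H₀: μ₁ = μ₂
H₁: μ₁ ≠ μ₂
s₁²/n₁ = 8.65²/19 = 3.9380,  s₂²/n₂ = 10.44²/34 = 3.2057
SE = √(s₁²/n₁ + s₂²/n₂) = √(3.9380 + 3.2057) = 2.6728
df (Welch-Satterthwaite) = (s₁²/n₁ + s₂²/n₂)² / [(s₁²/n₁)²/(n₁-1) + (s₂²/n₂)²/(n₂-1)] ≈ 43.51
t = (x̄₁ - x̄₂) / SE = (72.36 - 75.20) / 2.6728 = -2.84 / 2.6728 = -1.063
p-value = 0.2938

Since p-value > α = 0.05, we fail to reject H₀.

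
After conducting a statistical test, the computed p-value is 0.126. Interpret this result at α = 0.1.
Since p = 0.126 > α = 0.1, fail to reject H₀.
There is insufficient evidence to reject the null hypothesis; the result is not statistically significant at the 0.1 level.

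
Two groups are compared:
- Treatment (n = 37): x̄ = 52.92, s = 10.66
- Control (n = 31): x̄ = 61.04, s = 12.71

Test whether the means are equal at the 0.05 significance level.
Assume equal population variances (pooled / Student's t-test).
Student's two-sample t-test (equal variances):
H₀: μ₁ = μ₂
H₁: μ₁ ≠ μ₂
df = n₁ + n₂ - 2 = 66
Pooled variance s_p² = [(n₁-1)s₁² + (n₂-1)s₂²] / (n₁ + n₂ - 2) = [(36)(10.66²) + (30)(12.71²)] / 66 = 135.4122
SE = √(s_p²(1/n₁ + 1/n₂)) = √(135.4122 × (1/37 + 1/31)) = 2.8334
t = (x̄₁ - x̄₂) / SE = (52.92 - 61.04) / 2.8334 = -8.12 / 2.8334 = -2.866
p-value = 0.0056

Since p-value < α = 0.05, we reject H₀.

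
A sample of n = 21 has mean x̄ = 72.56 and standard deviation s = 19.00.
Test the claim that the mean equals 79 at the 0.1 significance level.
One-sample t-test:
H₀: μ = 79
H₁: μ ≠ 79
df = n - 1 = 20
t = (x̄ - μ₀) / (s/√n) = (72.56 - 79) / (19.00/√21) = -1.553
p-value = 0.1360

Since p-value > α = 0.1, we fail to reject H₀.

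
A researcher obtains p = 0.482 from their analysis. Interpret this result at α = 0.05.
Since p = 0.482 > α = 0.05, fail to reject H₀.
There is insufficient evidence to reject the null hypothesis; the result is not statistically significant at the 0.05 level.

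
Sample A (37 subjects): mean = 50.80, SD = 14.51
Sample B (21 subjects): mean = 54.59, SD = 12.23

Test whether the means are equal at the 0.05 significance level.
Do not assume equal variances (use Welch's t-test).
Welch's two-sample t-test:
H₀: μ₁ = μ₂
H₁: μ₁ ≠ μ₂
s₁²/n₁ = 14.51²/37 = 5.6903,  s₂²/n₂ = 12.23²/21 = 7.1225
SE = √(s₁²/n₁ + s₂²/n₂) = √(5.6903 + 7.1225) = 3.5795
df (Welch-Satterthwaite) = (s₁²/n₁ + s₂²/n₂)² / [(s₁²/n₁)²/(n₁-1) + (s₂²/n₂)²/(n₂-1)] ≈ 47.78
t = (x̄₁ - x̄₂) / SE = (50.80 - 54.59) / 3.5795 = -3.79 / 3.5795 = -1.059
p-value = 0.2950

Since p-value > α = 0.05, we fail to reject H₀.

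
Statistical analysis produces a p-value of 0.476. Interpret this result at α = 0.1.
Since p = 0.476 > α = 0.1, fail to reject H₀.
There is insufficient evidence to reject the null hypothesis; the result is not statistically significant at the 0.1 level.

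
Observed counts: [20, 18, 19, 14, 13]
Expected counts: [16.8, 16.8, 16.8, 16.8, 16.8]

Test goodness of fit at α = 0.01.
Chi-square goodness of fit test:
H₀: observed counts match expected distribution
H₁: observed counts differ from expected distribution
df = k - 1 = 4
χ² = Σ(O - E)²/E
   = (20 - 16.8)²/16.8 + (18 - 16.8)²/16.8 + (19 - 16.8)²/16.8 + (14 - 16.8)²/16.8 + (13 - 16.8)²/16.8
   = 0.610 + 0.086 + 0.288 + 0.467 + 0.860
   = 2.31
p-value = 0.6790

Since p-value > α = 0.01, we fail to reject H₀.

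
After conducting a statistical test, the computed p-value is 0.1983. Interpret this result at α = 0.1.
Since p = 0.1983 > α = 0.1, fail to reject H₀.
There is insufficient evidence to reject the null hypothesis; the result is not statistically significant at the 0.1 level.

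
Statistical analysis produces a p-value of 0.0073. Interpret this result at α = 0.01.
Since p = 0.0073 < α = 0.01, reject H₀.
There is sufficient evidence to reject the null hypothesis; the result is statistically significant at the 0.01 level.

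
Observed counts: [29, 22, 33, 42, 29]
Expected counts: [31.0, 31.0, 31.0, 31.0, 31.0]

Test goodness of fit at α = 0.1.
Chi-square goodness of fit test:
H₀: observed counts match expected distribution
H₁: observed counts differ from expected distribution
df = k - 1 = 4
χ² = Σ(O - E)²/E
   = (29 - 31.0)²/31.0 + (22 - 31.0)²/31.0 + (33 - 31.0)²/31.0 + (42 - 31.0)²/31.0 + (29 - 31.0)²/31.0
   = 0.129 + 2.613 + 0.129 + 3.903 + 0.129
   = 6.90
p-value = 0.1411

Since p-value > α = 0.1, we fail to reject H₀.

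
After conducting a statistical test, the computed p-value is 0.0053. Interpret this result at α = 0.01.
Since p = 0.0053 < α = 0.01, reject H₀.
There is sufficient evidence to reject the null hypothesis; the result is statistically significant at the 0.01 level.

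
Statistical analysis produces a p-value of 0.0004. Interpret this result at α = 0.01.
Since p = 0.0004 < α = 0.01, reject H₀.
There is sufficient evidence to reject the null hypothesis; the result is statistically significant at the 0.01 level.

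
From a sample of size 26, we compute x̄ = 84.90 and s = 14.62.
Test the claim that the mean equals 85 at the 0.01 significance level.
One-sample t-test:
H₀: μ = 85
H₁: μ ≠ 85
df = n - 1 = 25
t = (x̄ - μ₀) / (s/√n) = (84.90 - 85) / (14.62/√26) = -0.035
p-value = 0.9725

Since p-value > α = 0.01, we fail to reject H₀.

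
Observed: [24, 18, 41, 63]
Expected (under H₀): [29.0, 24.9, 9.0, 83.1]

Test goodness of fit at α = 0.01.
Chi-square goodness of fit test:
H₀: observed counts match expected distribution
H₁: observed counts differ from expected distribution
df = k - 1 = 3
χ² = Σ(O - E)²/E
   = (24 - 29.0)²/29.0 + (18 - 24.9)²/24.9 + (41 - 9.0)²/9.0 + (63 - 83.1)²/83.1
   = 0.862 + 1.912 + 113.778 + 4.862
   = 121.41
p-value < 0.0001

Since p-value < α = 0.01, we reject H₀.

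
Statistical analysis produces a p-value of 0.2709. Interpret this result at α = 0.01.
Since p = 0.2709 > α = 0.01, fail to reject H₀.
There is insufficient evidence to reject the null hypothesis; the result is not statistically significant at the 0.01 level.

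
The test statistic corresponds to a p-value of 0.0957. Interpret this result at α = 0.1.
Since p = 0.0957 < α = 0.1, reject H₀.
There is sufficient evidence to reject the null hypothesis; the result is statistically significant at the 0.1 level.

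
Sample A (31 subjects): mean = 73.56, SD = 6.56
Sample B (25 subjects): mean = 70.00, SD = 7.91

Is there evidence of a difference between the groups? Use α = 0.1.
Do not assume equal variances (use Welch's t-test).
Welch's two-sample t-test:
H₀: μ₁ = μ₂
H₁: μ₁ ≠ μ₂
s₁²/n₁ = 6.56²/31 = 1.3882,  s₂²/n₂ = 7.91²/25 = 2.5027
SE = √(s₁²/n₁ + s₂²/n₂) = √(1.3882 + 2.5027) = 1.9725
df (Welch-Satterthwaite) = (s₁²/n₁ + s₂²/n₂)² / [(s₁²/n₁)²/(n₁-1) + (s₂²/n₂)²/(n₂-1)] ≈ 46.55
t = (x̄₁ - x̄₂) / SE = (73.56 - 70.00) / 1.9725 = 3.56 / 1.9725 = 1.805
p-value = 0.0776

Since p-value < α = 0.1, we reject H₀.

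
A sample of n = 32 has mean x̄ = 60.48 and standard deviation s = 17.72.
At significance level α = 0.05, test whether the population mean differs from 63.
One-sample t-test:
H₀: μ = 63
H₁: μ ≠ 63
df = n - 1 = 31
t = (x̄ - μ₀) / (s/√n) = (60.48 - 63) / (17.72/√32) = -0.804
p-value = 0.4273

Since p-value > α = 0.05, we fail to reject H₀.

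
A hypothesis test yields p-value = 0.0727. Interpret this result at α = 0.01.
Since p = 0.0727 > α = 0.01, fail to reject H₀.
There is insufficient evidence to reject the null hypothesis; the result is not statistically significant at the 0.01 level.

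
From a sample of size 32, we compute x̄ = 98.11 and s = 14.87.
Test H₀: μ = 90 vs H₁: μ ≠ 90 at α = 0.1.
One-sample t-test:
H₀: μ = 90
H₁: μ ≠ 90
df = n - 1 = 31
t = (x̄ - μ₀) / (s/√n) = (98.11 - 90) / (14.87/√32) = 3.085
p-value = 0.0043

Since p-value < α = 0.1, we reject H₀.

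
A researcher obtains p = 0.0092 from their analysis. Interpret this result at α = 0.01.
Since p = 0.0092 < α = 0.01, reject H₀.
There is sufficient evidence to reject the null hypothesis; the result is statistically significant at the 0.01 level.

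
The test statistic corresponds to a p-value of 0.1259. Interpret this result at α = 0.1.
Since p = 0.1259 > α = 0.1, fail to reject H₀.
There is insufficient evidence to reject the null hypothesis; the result is not statistically significant at the 0.1 level.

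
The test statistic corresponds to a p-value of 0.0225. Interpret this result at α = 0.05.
Since p = 0.0225 < α = 0.05, reject H₀.
There is sufficient evidence to reject the null hypothesis; the result is statistically significant at the 0.05 level.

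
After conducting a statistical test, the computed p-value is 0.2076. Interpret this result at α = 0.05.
Since p = 0.2076 > α = 0.05, fail to reject H₀.
There is insufficient evidence to reject the null hypothesis; the result is not statistically significant at the 0.05 level.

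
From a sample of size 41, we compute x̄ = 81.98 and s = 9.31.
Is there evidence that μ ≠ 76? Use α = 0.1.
One-sample t-test:
H₀: μ = 76
H₁: μ ≠ 76
df = n - 1 = 40
t = (x̄ - μ₀) / (s/√n) = (81.98 - 76) / (9.31/√41) = 4.113
p-value = 0.0002

Since p-value < α = 0.1, we reject H₀.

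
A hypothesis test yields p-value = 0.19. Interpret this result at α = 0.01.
Since p = 0.19 > α = 0.01, fail to reject H₀.
There is insufficient evidence to reject the null hypothesis; the result is not statistically significant at the 0.01 level.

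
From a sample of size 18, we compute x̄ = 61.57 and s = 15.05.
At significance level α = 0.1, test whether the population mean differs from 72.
One-sample t-test:
H₀: μ = 72
H₁: μ ≠ 72
df = n - 1 = 17
t = (x̄ - μ₀) / (s/√n) = (61.57 - 72) / (15.05/√18) = -2.940
p-value = 0.0091

Since p-value < α = 0.1, we reject H₀.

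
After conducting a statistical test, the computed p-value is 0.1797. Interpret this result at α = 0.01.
Since p = 0.1797 > α = 0.01, fail to reject H₀.
There is insufficient evidence to reject the null hypothesis; the result is not statistically significant at the 0.01 level.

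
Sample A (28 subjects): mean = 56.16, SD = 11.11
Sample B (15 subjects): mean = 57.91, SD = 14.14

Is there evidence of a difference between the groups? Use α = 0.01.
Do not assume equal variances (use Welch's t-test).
Welch's two-sample t-test:
H₀: μ₁ = μ₂
H₁: μ₁ ≠ μ₂
s₁²/n₁ = 11.11²/28 = 4.4083,  s₂²/n₂ = 14.14²/15 = 13.3293
SE = √(s₁²/n₁ + s₂²/n₂) = √(4.4083 + 13.3293) = 4.2116
df (Welch-Satterthwaite) = (s₁²/n₁ + s₂²/n₂)² / [(s₁²/n₁)²/(n₁-1) + (s₂²/n₂)²/(n₂-1)] ≈ 23.46
t = (x̄₁ - x̄₂) / SE = (56.16 - 57.91) / 4.2116 = -1.75 / 4.2116 = -0.416
p-value = 0.6815

Since p-value > α = 0.01, we fail to reject H₀.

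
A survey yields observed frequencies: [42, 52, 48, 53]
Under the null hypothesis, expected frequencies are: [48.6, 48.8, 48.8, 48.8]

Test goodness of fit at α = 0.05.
Chi-square goodness of fit test:
H₀: observed counts match expected distribution
H₁: observed counts differ from expected distribution
df = k - 1 = 3
χ² = Σ(O - E)²/E
   = (42 - 48.6)²/48.6 + (52 - 48.8)²/48.8 + (48 - 48.8)²/48.8 + (53 - 48.8)²/48.8
   = 0.896 + 0.210 + 0.013 + 0.361
   = 1.48
p-value = 0.6867

Since p-value > α = 0.05, we fail to reject H₀.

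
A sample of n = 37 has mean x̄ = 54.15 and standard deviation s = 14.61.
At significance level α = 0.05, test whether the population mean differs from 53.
One-sample t-test:
H₀: μ = 53
H₁: μ ≠ 53
df = n - 1 = 36
t = (x̄ - μ₀) / (s/√n) = (54.15 - 53) / (14.61/√37) = 0.479
p-value = 0.6350

Since p-value > α = 0.05, we fail to reject H₀.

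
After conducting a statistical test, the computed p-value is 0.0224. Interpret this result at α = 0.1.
Since p = 0.0224 < α = 0.1, reject H₀.
There is sufficient evidence to reject the null hypothesis; the result is statistically significant at the 0.1 level.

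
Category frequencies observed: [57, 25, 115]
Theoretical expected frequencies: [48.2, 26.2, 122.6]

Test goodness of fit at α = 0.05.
Chi-square goodness of fit test:
H₀: observed counts match expected distribution
H₁: observed counts differ from expected distribution
df = k - 1 = 2
χ² = Σ(O - E)²/E
   = (57 - 48.2)²/48.2 + (25 - 26.2)²/26.2 + (115 - 122.6)²/122.6
   = 1.607 + 0.055 + 0.471
   = 2.13
p-value = 0.3443

Since p-value > α = 0.05, we fail to reject H₀.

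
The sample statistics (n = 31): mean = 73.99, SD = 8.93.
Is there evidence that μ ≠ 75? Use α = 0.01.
One-sample t-test:
H₀: μ = 75
H₁: μ ≠ 75
df = n - 1 = 30
t = (x̄ - μ₀) / (s/√n) = (73.99 - 75) / (8.93/√31) = -0.630
p-value = 0.5336

Since p-value > α = 0.01, we fail to reject H₀.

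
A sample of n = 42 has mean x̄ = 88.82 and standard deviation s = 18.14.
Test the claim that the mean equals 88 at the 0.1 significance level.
One-sample t-test:
H₀: μ = 88
H₁: μ ≠ 88
df = n - 1 = 41
t = (x̄ - μ₀) / (s/√n) = (88.82 - 88) / (18.14/√42) = 0.293
p-value = 0.7710

Since p-value > α = 0.1, we fail to reject H₀.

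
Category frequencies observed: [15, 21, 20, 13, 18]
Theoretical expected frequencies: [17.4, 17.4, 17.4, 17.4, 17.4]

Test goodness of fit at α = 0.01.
Chi-square goodness of fit test:
H₀: observed counts match expected distribution
H₁: observed counts differ from expected distribution
df = k - 1 = 4
χ² = Σ(O - E)²/E
   = (15 - 17.4)²/17.4 + (21 - 17.4)²/17.4 + (20 - 17.4)²/17.4 + (13 - 17.4)²/17.4 + (18 - 17.4)²/17.4
   = 0.331 + 0.745 + 0.389 + 1.113 + 0.021
   = 2.60
p-value = 0.6272

Since p-value > α = 0.01, we fail to reject H₀.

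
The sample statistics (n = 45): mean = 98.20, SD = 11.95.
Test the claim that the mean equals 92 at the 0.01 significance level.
One-sample t-test:
H₀: μ = 92
H₁: μ ≠ 92
df = n - 1 = 44
t = (x̄ - μ₀) / (s/√n) = (98.20 - 92) / (11.95/√45) = 3.480
p-value = 0.0011

Since p-value < α = 0.01, we reject H₀.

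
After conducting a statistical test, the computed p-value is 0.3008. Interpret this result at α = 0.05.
Since p = 0.3008 > α = 0.05, fail to reject H₀.
There is insufficient evidence to reject the null hypothesis; the result is not statistically significant at the 0.05 level.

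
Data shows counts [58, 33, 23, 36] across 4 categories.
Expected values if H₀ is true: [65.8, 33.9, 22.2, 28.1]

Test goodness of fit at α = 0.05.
Chi-square goodness of fit test:
H₀: observed counts match expected distribution
H₁: observed counts differ from expected distribution
df = k - 1 = 3
χ² = Σ(O - E)²/E
   = (58 - 65.8)²/65.8 + (33 - 33.9)²/33.9 + (23 - 22.2)²/22.2 + (36 - 28.1)²/28.1
   = 0.925 + 0.024 + 0.029 + 2.221
   = 3.20
p-value = 0.3620

Since p-value > α = 0.05, we fail to reject H₀.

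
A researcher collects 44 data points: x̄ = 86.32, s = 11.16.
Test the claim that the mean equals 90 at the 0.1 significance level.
One-sample t-test:
H₀: μ = 90
H₁: μ ≠ 90
df = n - 1 = 43
t = (x̄ - μ₀) / (s/√n) = (86.32 - 90) / (11.16/√44) = -2.187
p-value = 0.0342

Since p-value < α = 0.1, we reject H₀.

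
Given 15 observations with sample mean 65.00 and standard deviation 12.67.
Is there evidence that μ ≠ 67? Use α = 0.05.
One-sample t-test:
H₀: μ = 67
H₁: μ ≠ 67
df = n - 1 = 14
t = (x̄ - μ₀) / (s/√n) = (65.00 - 67) / (12.67/√15) = -0.611
p-value = 0.5508

Since p-value > α = 0.05, we fail to reject H₀.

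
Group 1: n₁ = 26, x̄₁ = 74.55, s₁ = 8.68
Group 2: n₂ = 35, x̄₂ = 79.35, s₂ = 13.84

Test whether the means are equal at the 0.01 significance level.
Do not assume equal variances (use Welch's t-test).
Welch's two-sample t-test:
H₀: μ₁ = μ₂
H₁: μ₁ ≠ μ₂
s₁²/n₁ = 8.68²/26 = 2.8978,  s₂²/n₂ = 13.84²/35 = 5.4727
SE = √(s₁²/n₁ + s₂²/n₂) = √(2.8978 + 5.4727) = 2.8932
df (Welch-Satterthwaite) = (s₁²/n₁ + s₂²/n₂)² / [(s₁²/n₁)²/(n₁-1) + (s₂²/n₂)²/(n₂-1)] ≈ 57.58
t = (x̄₁ - x̄₂) / SE = (74.55 - 79.35) / 2.8932 = -4.80 / 2.8932 = -1.659
p-value = 0.1025

Since p-value > α = 0.01, we fail to reject H₀.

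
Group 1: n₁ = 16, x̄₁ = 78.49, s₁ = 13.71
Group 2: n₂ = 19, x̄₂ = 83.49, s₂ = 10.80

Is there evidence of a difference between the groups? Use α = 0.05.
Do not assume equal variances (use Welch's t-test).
Welch's two-sample t-test:
H₀: μ₁ = μ₂
H₁: μ₁ ≠ μ₂
s₁²/n₁ = 13.71²/16 = 11.7478,  s₂²/n₂ = 10.80²/19 = 6.1389
SE = √(s₁²/n₁ + s₂²/n₂) = √(11.7478 + 6.1389) = 4.2293
df (Welch-Satterthwaite) = (s₁²/n₁ + s₂²/n₂)² / [(s₁²/n₁)²/(n₁-1) + (s₂²/n₂)²/(n₂-1)] ≈ 28.33
t = (x̄₁ - x̄₂) / SE = (78.49 - 83.49) / 4.2293 = -5.00 / 4.2293 = -1.182
p-value = 0.2469

Since p-value > α = 0.05, we fail to reject H₀.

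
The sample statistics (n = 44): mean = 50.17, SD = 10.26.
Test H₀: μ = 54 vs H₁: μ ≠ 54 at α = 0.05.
One-sample t-test:
H₀: μ = 54
H₁: μ ≠ 54
df = n - 1 = 43
t = (x̄ - μ₀) / (s/√n) = (50.17 - 54) / (10.26/√44) = -2.476
p-value = 0.0173

Since p-value < α = 0.05, we reject H₀.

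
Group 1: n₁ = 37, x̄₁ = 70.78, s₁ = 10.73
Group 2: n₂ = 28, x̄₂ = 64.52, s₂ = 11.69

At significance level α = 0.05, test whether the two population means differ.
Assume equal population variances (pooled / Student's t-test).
Student's two-sample t-test (equal variances):
H₀: μ₁ = μ₂
H₁: μ₁ ≠ μ₂
df = n₁ + n₂ - 2 = 63
Pooled variance s_p² = [(n₁-1)s₁² + (n₂-1)s₂²] / (n₁ + n₂ - 2) = [(36)(10.73²) + (27)(11.69²)] / 63 = 124.3571
SE = √(s_p²(1/n₁ + 1/n₂)) = √(124.3571 × (1/37 + 1/28)) = 2.7933
t = (x̄₁ - x̄₂) / SE = (70.78 - 64.52) / 2.7933 = 6.26 / 2.7933 = 2.241
p-value = 0.0286

Since p-value < α = 0.05, we reject H₀.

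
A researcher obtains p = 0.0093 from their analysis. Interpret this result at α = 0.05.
Since p = 0.0093 < α = 0.05, reject H₀.
There is sufficient evidence to reject the null hypothesis; the result is statistically significant at the 0.05 level.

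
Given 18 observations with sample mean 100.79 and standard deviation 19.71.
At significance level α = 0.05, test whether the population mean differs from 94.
One-sample t-test:
H₀: μ = 94
H₁: μ ≠ 94
df = n - 1 = 17
t = (x̄ - μ₀) / (s/√n) = (100.79 - 94) / (19.71/√18) = 1.462
p-value = 0.1621

Since p-value > α = 0.05, we fail to reject H₀.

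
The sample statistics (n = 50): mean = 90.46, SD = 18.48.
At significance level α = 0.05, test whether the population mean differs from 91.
One-sample t-test:
H₀: μ = 91
H₁: μ ≠ 91
df = n - 1 = 49
t = (x̄ - μ₀) / (s/√n) = (90.46 - 91) / (18.48/√50) = -0.207
p-value = 0.8372

Since p-value > α = 0.05, we fail to reject H₀.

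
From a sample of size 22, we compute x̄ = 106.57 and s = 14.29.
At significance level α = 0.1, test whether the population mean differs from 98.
One-sample t-test:
H₀: μ = 98
H₁: μ ≠ 98
df = n - 1 = 21
t = (x̄ - μ₀) / (s/√n) = (106.57 - 98) / (14.29/√22) = 2.813
p-value = 0.0104

Since p-value < α = 0.1, we reject H₀.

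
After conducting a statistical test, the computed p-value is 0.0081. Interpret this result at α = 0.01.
Since p = 0.0081 < α = 0.01, reject H₀.
There is sufficient evidence to reject the null hypothesis; the result is statistically significant at the 0.01 level.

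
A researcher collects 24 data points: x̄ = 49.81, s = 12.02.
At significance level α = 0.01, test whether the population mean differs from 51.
One-sample t-test:
H₀: μ = 51
H₁: μ ≠ 51
df = n - 1 = 23
t = (x̄ - μ₀) / (s/√n) = (49.81 - 51) / (12.02/√24) = -0.485
p-value = 0.6323

Since p-value > α = 0.01, we fail to reject H₀.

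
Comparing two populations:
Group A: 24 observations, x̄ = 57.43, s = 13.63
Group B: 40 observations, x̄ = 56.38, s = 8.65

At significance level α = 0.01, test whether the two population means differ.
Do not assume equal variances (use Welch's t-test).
Welch's two-sample t-test:
H₀: μ₁ = μ₂
H₁: μ₁ ≠ μ₂
s₁²/n₁ = 13.63²/24 = 7.7407,  s₂²/n₂ = 8.65²/40 = 1.8706
SE = √(s₁²/n₁ + s₂²/n₂) = √(7.7407 + 1.8706) = 3.1002
df (Welch-Satterthwaite) = (s₁²/n₁ + s₂²/n₂)² / [(s₁²/n₁)²/(n₁-1) + (s₂²/n₂)²/(n₂-1)] ≈ 34.28
t = (x̄₁ - x̄₂) / SE = (57.43 - 56.38) / 3.1002 = 1.05 / 3.1002 = 0.339
p-value = 0.7369

Since p-value > α = 0.01, we fail to reject H₀.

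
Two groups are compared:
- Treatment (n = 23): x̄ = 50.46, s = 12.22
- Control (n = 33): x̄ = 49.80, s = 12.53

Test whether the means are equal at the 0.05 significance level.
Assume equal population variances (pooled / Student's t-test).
Student's two-sample t-test (equal variances):
H₀: μ₁ = μ₂
H₁: μ₁ ≠ μ₂
df = n₁ + n₂ - 2 = 54
Pooled variance s_p² = [(n₁-1)s₁² + (n₂-1)s₂²] / (n₁ + n₂ - 2) = [(22)(12.22²) + (32)(12.53²)] / 54 = 153.8751
SE = √(s_p²(1/n₁ + 1/n₂)) = √(153.8751 × (1/23 + 1/33)) = 3.3694
t = (x̄₁ - x̄₂) / SE = (50.46 - 49.80) / 3.3694 = 0.66 / 3.3694 = 0.196
p-value = 0.8454

Since p-value > α = 0.05, we fail to reject H₀.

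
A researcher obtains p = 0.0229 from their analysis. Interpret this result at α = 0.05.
Since p = 0.0229 < α = 0.05, reject H₀.
There is sufficient evidence to reject the null hypothesis; the result is statistically significant at the 0.05 level.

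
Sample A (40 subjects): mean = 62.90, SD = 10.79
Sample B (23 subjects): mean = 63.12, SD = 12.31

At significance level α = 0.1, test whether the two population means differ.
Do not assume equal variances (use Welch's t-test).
Welch's two-sample t-test:
H₀: μ₁ = μ₂
H₁: μ₁ ≠ μ₂
s₁²/n₁ = 10.79²/40 = 2.9106,  s₂²/n₂ = 12.31²/23 = 6.5885
SE = √(s₁²/n₁ + s₂²/n₂) = √(2.9106 + 6.5885) = 3.0821
df (Welch-Satterthwaite) = (s₁²/n₁ + s₂²/n₂)² / [(s₁²/n₁)²/(n₁-1) + (s₂²/n₂)²/(n₂-1)] ≈ 41.20
t = (x̄₁ - x̄₂) / SE = (62.90 - 63.12) / 3.0821 = -0.22 / 3.0821 = -0.071
p-value = 0.9434

Since p-value > α = 0.1, we fail to reject H₀.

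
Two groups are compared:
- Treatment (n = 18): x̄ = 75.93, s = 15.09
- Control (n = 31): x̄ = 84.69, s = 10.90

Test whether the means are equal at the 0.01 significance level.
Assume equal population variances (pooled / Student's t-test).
Student's two-sample t-test (equal variances):
H₀: μ₁ = μ₂
H₁: μ₁ ≠ μ₂
df = n₁ + n₂ - 2 = 47
Pooled variance s_p² = [(n₁-1)s₁² + (n₂-1)s₂²] / (n₁ + n₂ - 2) = [(17)(15.09²) + (30)(10.90²)] / 47 = 158.1987
SE = √(s_p²(1/n₁ + 1/n₂)) = √(158.1987 × (1/18 + 1/31)) = 3.7272
t = (x̄₁ - x̄₂) / SE = (75.93 - 84.69) / 3.7272 = -8.76 / 3.7272 = -2.350
p-value = 0.0230

Since p-value > α = 0.01, we fail to reject H₀.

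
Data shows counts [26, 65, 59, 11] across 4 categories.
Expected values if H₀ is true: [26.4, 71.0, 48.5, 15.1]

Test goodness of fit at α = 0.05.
Chi-square goodness of fit test:
H₀: observed counts match expected distribution
H₁: observed counts differ from expected distribution
df = k - 1 = 3
χ² = Σ(O - E)²/E
   = (26 - 26.4)²/26.4 + (65 - 71.0)²/71.0 + (59 - 48.5)²/48.5 + (11 - 15.1)²/15.1
   = 0.006 + 0.507 + 2.273 + 1.113
   = 3.90
p-value = 0.2725

Since p-value > α = 0.05, we fail to reject H₀.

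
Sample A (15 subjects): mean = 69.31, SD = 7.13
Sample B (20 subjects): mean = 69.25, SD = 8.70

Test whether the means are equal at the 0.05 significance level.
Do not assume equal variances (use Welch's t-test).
Welch's two-sample t-test:
H₀: μ₁ = μ₂
H₁: μ₁ ≠ μ₂
s₁²/n₁ = 7.13²/15 = 3.3891,  s₂²/n₂ = 8.70²/20 = 3.7845
SE = √(s₁²/n₁ + s₂²/n₂) = √(3.3891 + 3.7845) = 2.6784
df (Welch-Satterthwaite) = (s₁²/n₁ + s₂²/n₂)² / [(s₁²/n₁)²/(n₁-1) + (s₂²/n₂)²/(n₂-1)] ≈ 32.69
t = (x̄₁ - x̄₂) / SE = (69.31 - 69.25) / 2.6784 = 0.06 / 2.6784 = 0.022
p-value = 0.9823

Since p-value > α = 0.05, we fail to reject H₀.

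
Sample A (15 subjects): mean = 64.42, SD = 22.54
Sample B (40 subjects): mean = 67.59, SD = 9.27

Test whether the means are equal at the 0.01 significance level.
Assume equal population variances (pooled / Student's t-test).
Student's two-sample t-test (equal variances):
H₀: μ₁ = μ₂
H₁: μ₁ ≠ μ₂
df = n₁ + n₂ - 2 = 53
Pooled variance s_p² = [(n₁-1)s₁² + (n₂-1)s₂²] / (n₁ + n₂ - 2) = [(14)(22.54²) + (39)(9.27²)] / 53 = 197.4360
SE = √(s_p²(1/n₁ + 1/n₂)) = √(197.4360 × (1/15 + 1/40)) = 4.2542
t = (x̄₁ - x̄₂) / SE = (64.42 - 67.59) / 4.2542 = -3.17 / 4.2542 = -0.745
p-value = 0.4595

Since p-value > α = 0.01, we fail to reject H₀.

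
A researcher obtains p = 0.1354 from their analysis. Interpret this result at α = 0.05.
Since p = 0.1354 > α = 0.05, fail to reject H₀.
There is insufficient evidence to reject the null hypothesis; the result is not statistically significant at the 0.05 level.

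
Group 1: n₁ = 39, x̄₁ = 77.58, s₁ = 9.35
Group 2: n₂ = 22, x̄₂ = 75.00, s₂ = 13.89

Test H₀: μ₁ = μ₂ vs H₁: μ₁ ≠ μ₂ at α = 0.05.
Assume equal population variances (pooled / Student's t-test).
Student's two-sample t-test (equal variances):
H₀: μ₁ = μ₂
H₁: μ₁ ≠ μ₂
df = n₁ + n₂ - 2 = 59
Pooled variance s_p² = [(n₁-1)s₁² + (n₂-1)s₂²] / (n₁ + n₂ - 2) = [(38)(9.35²) + (21)(13.89²)] / 59 = 124.9768
SE = √(s_p²(1/n₁ + 1/n₂)) = √(124.9768 × (1/39 + 1/22)) = 2.9808
t = (x̄₁ - x̄₂) / SE = (77.58 - 75.00) / 2.9808 = 2.58 / 2.9808 = 0.866
p-value = 0.3903

Since p-value > α = 0.05, we fail to reject H₀.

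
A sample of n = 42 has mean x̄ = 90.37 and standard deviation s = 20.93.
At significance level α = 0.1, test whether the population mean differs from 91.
One-sample t-test:
H₀: μ = 91
H₁: μ ≠ 91
df = n - 1 = 41
t = (x̄ - μ₀) / (s/√n) = (90.37 - 91) / (20.93/√42) = -0.195
p-value = 0.8463

Since p-value > α = 0.1, we fail to reject H₀.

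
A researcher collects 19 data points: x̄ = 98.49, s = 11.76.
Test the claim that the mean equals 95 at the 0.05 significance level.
One-sample t-test:
H₀: μ = 95
H₁: μ ≠ 95
df = n - 1 = 18
t = (x̄ - μ₀) / (s/√n) = (98.49 - 95) / (11.76/√19) = 1.294
p-value = 0.2122

Since p-value > α = 0.05, we fail to reject H₀.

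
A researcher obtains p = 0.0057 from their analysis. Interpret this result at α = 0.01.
Since p = 0.0057 < α = 0.01, reject H₀.
There is sufficient evidence to reject the null hypothesis; the result is statistically significant at the 0.01 level.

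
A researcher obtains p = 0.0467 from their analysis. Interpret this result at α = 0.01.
Since p = 0.0467 > α = 0.01, fail to reject H₀.
There is insufficient evidence to reject the null hypothesis; the result is not statistically significant at the 0.01 level.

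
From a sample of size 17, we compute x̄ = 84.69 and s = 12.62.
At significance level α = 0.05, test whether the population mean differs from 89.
One-sample t-test:
H₀: μ = 89
H₁: μ ≠ 89
df = n - 1 = 16
t = (x̄ - μ₀) / (s/√n) = (84.69 - 89) / (12.62/√17) = -1.408
p-value = 0.1782

Since p-value > α = 0.05, we fail to reject H₀.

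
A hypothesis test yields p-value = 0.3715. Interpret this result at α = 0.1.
Since p = 0.3715 > α = 0.1, fail to reject H₀.
There is insufficient evidence to reject the null hypothesis; the result is not statistically significant at the 0.1 level.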